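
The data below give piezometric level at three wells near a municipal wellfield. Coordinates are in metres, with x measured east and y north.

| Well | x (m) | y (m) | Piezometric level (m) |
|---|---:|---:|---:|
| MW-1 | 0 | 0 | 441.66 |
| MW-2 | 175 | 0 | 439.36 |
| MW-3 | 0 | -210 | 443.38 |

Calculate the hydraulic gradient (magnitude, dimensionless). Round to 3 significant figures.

∂h/∂x = (439.36 − 441.66) / (175 − 0) = -0.01314
∂h/∂y = (443.38 − 441.66) / (-210 − 0) = -0.008190
|∇h| = √(-0.01314² + -0.008190²) = 0.01548

0.0155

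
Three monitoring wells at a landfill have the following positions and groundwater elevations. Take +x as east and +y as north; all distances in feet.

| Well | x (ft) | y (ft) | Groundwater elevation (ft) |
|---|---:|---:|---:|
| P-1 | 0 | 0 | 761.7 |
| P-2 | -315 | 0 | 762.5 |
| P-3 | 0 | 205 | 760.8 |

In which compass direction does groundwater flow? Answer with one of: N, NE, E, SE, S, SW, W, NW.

∂h/∂x = (762.5 − 761.7) / (-315 − 0) = -0.002540
∂h/∂y = (760.8 − 761.7) / (205 − 0) = -0.004390
Flow = −∇h = (+0.002540 east, +0.004390 north), which points northeast.

NE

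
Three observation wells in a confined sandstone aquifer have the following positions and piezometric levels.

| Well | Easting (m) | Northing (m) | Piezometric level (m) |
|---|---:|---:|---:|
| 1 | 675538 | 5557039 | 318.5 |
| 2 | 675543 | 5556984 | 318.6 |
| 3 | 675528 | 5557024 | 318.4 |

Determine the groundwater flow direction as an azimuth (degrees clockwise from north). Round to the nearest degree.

274°

Taking 1 as reference: 2−1 = (5, -55, +0.1); 3−1 = (-10, -15, -0.1).
Determinant of the coordinate differences = 5·(-15) − (-10)·(-55) = -625.
∂h/∂x = [(+0.1)·(-15) − (-0.1)·(-55)] / -625 = +0.01120
∂h/∂y = [5·(-0.1) − (-10)·(+0.1)] / -625 = -0.0008000
Flow direction (−∇h) has components (-0.01120 E, +0.0008000 N).
Azimuth = atan2(E, N) = atan2(-0.01120, +0.0008000) = 274.1° ≈ 274°.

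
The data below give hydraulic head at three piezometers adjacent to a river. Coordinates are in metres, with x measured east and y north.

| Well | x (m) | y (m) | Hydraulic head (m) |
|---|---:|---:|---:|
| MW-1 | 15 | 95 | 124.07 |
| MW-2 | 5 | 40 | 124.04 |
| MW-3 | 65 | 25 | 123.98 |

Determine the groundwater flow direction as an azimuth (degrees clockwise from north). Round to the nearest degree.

130°

Taking MW-1 as reference: MW-2−MW-1 = (-10, -55, -0.03); MW-3−MW-1 = (50, -70, -0.09).
Determinant of the coordinate differences = (-10)·(-70) − 50·(-55) = 3450.
∂h/∂x = [(-0.03)·(-70) − (-0.09)·(-55)] / 3450 = -0.0008261
∂h/∂y = [(-10)·(-0.09) − 50·(-0.03)] / 3450 = +0.0006957
Flow direction (−∇h) has components (+0.0008261 E, -0.0006957 N).
Azimuth = atan2(E, N) = atan2(+0.0008261, -0.0006957) = 130.1° ≈ 130°.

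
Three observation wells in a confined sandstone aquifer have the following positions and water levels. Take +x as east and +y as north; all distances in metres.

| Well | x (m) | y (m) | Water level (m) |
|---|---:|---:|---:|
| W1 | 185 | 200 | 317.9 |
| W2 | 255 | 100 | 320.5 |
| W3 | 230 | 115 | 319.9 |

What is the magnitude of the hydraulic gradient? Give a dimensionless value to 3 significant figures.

Differences from W1: to W2 (Δx, Δy, Δh) = (70, -100, +2.6); to W3 = (45, -85, +2.0).
Determinant of the coordinate differences = 70·(-85) − 45·(-100) = -1450.
∂h/∂x = [(+2.6)·(-85) − (+2.0)·(-100)] / -1450 = +0.01448
∂h/∂y = [70·(+2.0) − 45·(+2.6)] / -1450 = -0.01586
|∇h| = √(0.01448² + -0.01586²) = 0.02148

0.0215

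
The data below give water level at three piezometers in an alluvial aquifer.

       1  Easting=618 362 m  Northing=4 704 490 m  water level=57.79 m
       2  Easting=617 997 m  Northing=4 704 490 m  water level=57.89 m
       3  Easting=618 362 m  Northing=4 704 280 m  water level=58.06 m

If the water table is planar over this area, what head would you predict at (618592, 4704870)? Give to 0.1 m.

∂h/∂x = (57.89 − 57.79) / (617997 − 618362) = -0.0002740
∂h/∂y = (58.06 − 57.79) / (4704280 − 4704490) = -0.001286
h(618592, 4704870) = 57.79 + (-0.0002740)·(230) + (-0.001286)·(380) = 57.79 -0.063 -0.489 = 57.238 m.

57.2 m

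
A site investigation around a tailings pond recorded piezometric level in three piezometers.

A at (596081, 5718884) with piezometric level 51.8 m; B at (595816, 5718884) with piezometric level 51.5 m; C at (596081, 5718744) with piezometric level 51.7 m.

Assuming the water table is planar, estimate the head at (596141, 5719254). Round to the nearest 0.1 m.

∂h/∂x = (51.5 − 51.8) / (595816 − 596081) = +0.001132
∂h/∂y = (51.7 − 51.8) / (5718744 − 5718884) = +0.0007143
h(596141, 5719254) = 51.8 + (+0.001132)·(60) + (+0.0007143)·(370) = 51.8 +0.068 +0.264 = 52.132 m.

52.1 m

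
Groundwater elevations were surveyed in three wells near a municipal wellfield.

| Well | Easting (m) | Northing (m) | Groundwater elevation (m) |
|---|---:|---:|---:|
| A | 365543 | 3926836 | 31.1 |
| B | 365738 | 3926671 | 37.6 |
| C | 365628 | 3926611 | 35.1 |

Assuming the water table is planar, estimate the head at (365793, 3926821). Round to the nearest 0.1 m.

Differences from A: to B (Δx, Δy, Δh) = (195, -165, +6.5); to C = (85, -225, +4.0).
Solve a·Δx + b·Δy = Δh: det = 195·(-225) − 85·(-165) = -29850.
∂h/∂x = [(+6.5)·(-225) − (+4.0)·(-165)] / -29850 = +0.02688
∂h/∂y = [195·(+4.0) − 85·(+6.5)] / -29850 = -0.007621
h(365793, 3926821) = 31.1 + (+0.02688)·(250) + (-0.007621)·(-15) = 31.1 +6.721 +0.114 = 37.935 m.

37.9 m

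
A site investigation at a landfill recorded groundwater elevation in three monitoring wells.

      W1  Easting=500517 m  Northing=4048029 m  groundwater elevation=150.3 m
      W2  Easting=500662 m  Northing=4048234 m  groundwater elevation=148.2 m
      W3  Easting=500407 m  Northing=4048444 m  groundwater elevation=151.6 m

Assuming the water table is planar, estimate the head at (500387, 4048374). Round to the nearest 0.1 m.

151.9 m

With h = a·x + b·y + c and W1 as origin, the differences give:
  145·a + 205·b = -2.1
  (-110)·a + 415·b = +1.3
Eliminate b (×415 and ×205, subtract): 82725·a = -1138.00 → a = ∂h/∂x = -0.01376
Back-substitute: b = ∂h/∂y = -0.0005138.
h(500387, 4048374) = 150.3 + (-0.01376)·(-130) + (-0.0005138)·(345) = 150.3 +1.788 -0.177 = 151.911 m.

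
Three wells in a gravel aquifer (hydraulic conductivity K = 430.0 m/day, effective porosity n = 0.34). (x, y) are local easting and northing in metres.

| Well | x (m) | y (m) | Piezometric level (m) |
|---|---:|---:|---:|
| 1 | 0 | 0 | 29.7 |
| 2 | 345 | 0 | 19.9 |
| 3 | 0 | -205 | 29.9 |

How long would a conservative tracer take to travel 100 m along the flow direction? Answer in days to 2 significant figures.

2.8 days

∂h/∂x = (19.9 − 29.7) / (345 − 0) = -0.02841
∂h/∂y = (29.9 − 29.7) / (-205 − 0) = -0.0009756
|∇h| = √(-0.02841² + -0.0009756²) = 0.02843
Seepage velocity v = K·i/n = 430.0 × 0.02843 / 0.34 = 35.96 m/day.
t = 100 / 35.96 = 2.781 days.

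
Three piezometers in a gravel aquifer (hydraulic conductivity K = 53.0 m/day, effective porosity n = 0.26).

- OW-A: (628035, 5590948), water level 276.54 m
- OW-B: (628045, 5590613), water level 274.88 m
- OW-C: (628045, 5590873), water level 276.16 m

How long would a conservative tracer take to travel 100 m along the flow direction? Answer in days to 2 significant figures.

97 days

Differences from OW-A: to OW-B (Δx, Δy, Δh) = (10, -335, -1.66); to OW-C = (10, -75, -0.38).
Solve a·Δx + b·Δy = Δh: det = 10·(-75) − 10·(-335) = 2600.
∂h/∂x = [(-1.66)·(-75) − (-0.38)·(-335)] / 2600 = -0.001077
∂h/∂y = [10·(-0.38) − 10·(-1.66)] / 2600 = +0.004923
|∇h| = √(-0.001077² + 0.004923²) = 0.005039
Seepage velocity v = K·i/n = 53.0 × 0.005039 / 0.26 = 1.027 m/day.
t = 100 / 1.027 = 97.37 days.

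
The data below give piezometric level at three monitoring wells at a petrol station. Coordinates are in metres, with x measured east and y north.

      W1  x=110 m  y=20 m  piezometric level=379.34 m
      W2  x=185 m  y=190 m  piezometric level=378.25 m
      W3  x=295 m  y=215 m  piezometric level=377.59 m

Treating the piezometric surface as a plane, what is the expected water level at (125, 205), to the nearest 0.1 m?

Differences from W1: to W2 (Δx, Δy, Δh) = (75, 170, -1.09); to W3 = (185, 195, -1.75).
Determinant of the coordinate differences = 75·195 − 185·170 = -16825.
∂h/∂x = [(-1.09)·195 − (-1.75)·170] / -16825 = -0.005049
∂h/∂y = [75·(-1.75) − 185·(-1.09)] / -16825 = -0.004184
h(125, 205) = 379.34 + (-0.005049)·(15) + (-0.004184)·(185) = 379.34 -0.076 -0.774 = 378.490 m.

378.5 m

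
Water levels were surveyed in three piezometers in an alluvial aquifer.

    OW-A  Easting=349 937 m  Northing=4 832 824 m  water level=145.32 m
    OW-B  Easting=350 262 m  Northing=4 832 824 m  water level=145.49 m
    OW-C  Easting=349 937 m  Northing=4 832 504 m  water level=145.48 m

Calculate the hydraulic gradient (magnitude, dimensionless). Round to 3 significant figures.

0.000724

∂h/∂x = (145.49 − 145.32) / (350262 − 349937) = +0.0005231
∂h/∂y = (145.48 − 145.32) / (4832504 − 4832824) = -0.0005000
|∇h| = √(0.0005231² + -0.0005000²) = 0.0007236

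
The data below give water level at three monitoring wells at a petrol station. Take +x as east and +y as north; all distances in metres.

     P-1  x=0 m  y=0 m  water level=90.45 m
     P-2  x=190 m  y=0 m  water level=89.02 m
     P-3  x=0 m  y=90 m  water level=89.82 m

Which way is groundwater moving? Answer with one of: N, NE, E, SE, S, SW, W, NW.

NE

∂h/∂x = (89.02 − 90.45) / (190 − 0) = -0.007526
∂h/∂y = (89.82 − 90.45) / (90 − 0) = -0.007000
Flow = −∇h = (+0.007526 east, +0.007000 north), which points northeast.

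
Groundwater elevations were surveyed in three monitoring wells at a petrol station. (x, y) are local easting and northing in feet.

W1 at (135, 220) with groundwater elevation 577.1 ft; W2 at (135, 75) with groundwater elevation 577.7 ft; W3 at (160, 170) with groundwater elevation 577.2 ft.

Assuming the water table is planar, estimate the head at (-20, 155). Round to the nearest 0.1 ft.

578.0 ft

Three-point gradient (reference W1): Δ to W2 = (0, -145, +0.6), Δ to W3 = (25, -50, +0.1).
∂h/∂x = -0.004276, ∂h/∂y = -0.004138 (det = 3625).
h(-20, 155) = 577.1 + (-0.004276)·(-155) + (-0.004138)·(-65) = 577.1 +0.663 +0.269 = 578.032 ft.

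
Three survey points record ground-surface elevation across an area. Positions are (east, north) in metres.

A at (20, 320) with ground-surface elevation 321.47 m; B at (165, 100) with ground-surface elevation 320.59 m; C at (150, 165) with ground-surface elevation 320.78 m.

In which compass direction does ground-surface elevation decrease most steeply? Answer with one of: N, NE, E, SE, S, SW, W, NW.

With z = a·x + b·y + c and A as origin, the differences give:
  145·a + (-220)·b = -0.88
  130·a + (-155)·b = -0.69
Eliminate b (×(-155) and ×(-220), subtract): 6125·a = -15.400 → a = ∂z/∂x = -0.002514
Back-substitute: b = ∂z/∂y = +0.002343.
Steepest decrease is along −∇f = (+0.002514 E, -0.002343 N) → southeast.

SE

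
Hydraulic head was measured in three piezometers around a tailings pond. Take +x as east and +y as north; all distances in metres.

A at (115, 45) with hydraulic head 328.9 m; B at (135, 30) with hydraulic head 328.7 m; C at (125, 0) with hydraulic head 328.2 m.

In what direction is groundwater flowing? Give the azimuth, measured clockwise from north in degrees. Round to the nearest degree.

187°

With h = a·x + b·y + c and A as origin, the differences give:
  20·a + (-15)·b = -0.2
  10·a + (-45)·b = -0.7
Eliminate b (×(-45) and ×(-15), subtract): -750·a = -1.50 → a = ∂h/∂x = +0.002000
Back-substitute: b = ∂h/∂y = +0.01600.
Flow direction (−∇h) has components (-0.002000 E, -0.01600 N).
Azimuth = atan2(E, N) = atan2(-0.002000, -0.01600) = 187.1° ≈ 187°.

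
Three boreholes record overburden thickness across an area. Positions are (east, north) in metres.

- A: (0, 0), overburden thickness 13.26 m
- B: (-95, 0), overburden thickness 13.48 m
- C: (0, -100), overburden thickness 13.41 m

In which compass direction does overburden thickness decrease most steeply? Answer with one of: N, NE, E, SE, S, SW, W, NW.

∂d/∂x = (13.48 − 13.26) / (-95 − 0) = -0.002316
∂d/∂y = (13.41 − 13.26) / (-100 − 0) = -0.001500
Steepest decrease is along −∇f = (+0.002316 E, +0.001500 N) → northeast.

NE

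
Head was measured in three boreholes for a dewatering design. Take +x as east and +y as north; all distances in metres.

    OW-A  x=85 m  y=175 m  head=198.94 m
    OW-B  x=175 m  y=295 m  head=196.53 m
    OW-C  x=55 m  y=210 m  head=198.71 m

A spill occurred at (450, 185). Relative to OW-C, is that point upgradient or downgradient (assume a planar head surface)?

downgradient

With h = a·x + b·y + c and OW-A as origin, the differences give:
  90·a + 120·b = -2.41
  (-30)·a + 35·b = -0.23
Eliminate b (×35 and ×120, subtract): 6750·a = -56.750 → a = ∂h/∂x = -0.008407
Back-substitute: b = ∂h/∂y = -0.01378.
Head at (450, 185) = 198.94 + (-0.008407)·(365) + (-0.01378)·(10) = 195.73 m.
That is lower than the 198.71 m at OW-C, so the point is downgradient.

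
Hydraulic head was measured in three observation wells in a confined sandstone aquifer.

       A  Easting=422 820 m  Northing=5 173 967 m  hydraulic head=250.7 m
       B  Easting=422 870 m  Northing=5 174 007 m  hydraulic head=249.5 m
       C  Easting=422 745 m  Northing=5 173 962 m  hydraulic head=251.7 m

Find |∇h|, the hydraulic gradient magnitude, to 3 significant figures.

Taking A as reference: B−A = (50, 40, -1.2); C−A = (-75, -5, +1.0).
Solve a·Δx + b·Δy = Δh: det = 50·(-5) − (-75)·40 = 2750.
∂h/∂x = [(-1.2)·(-5) − (+1.0)·40] / 2750 = -0.01236
∂h/∂y = [50·(+1.0) − (-75)·(-1.2)] / 2750 = -0.01455
|∇h| = √(-0.01236² + -0.01455²) = 0.01909

0.0191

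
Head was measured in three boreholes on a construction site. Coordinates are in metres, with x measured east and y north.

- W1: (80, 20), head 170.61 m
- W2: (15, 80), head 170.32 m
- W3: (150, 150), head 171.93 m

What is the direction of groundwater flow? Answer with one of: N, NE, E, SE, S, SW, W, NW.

SW

With h = a·x + b·y + c and W1 as origin, the differences give:
  (-65)·a + 60·b = -0.29
  70·a + 130·b = +1.32
Eliminate b (×130 and ×60, subtract): -12650·a = -116.900 → a = ∂h/∂x = +0.009241
Back-substitute: b = ∂h/∂y = +0.005178.
Flow = −∇h = (-0.009241 east, -0.005178 north), which points southwest.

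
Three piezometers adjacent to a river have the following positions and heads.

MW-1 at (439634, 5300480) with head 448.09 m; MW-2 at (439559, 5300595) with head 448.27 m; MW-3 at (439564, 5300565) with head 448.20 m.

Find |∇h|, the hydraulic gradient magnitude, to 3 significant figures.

0.00304

Differences from MW-1: to MW-2 (Δx, Δy, Δh) = (-75, 115, +0.18); to MW-3 = (-70, 85, +0.11).
Determinant of the coordinate differences = (-75)·85 − (-70)·115 = 1675.
∂h/∂x = [(+0.18)·85 − (+0.11)·115] / 1675 = +0.001582
∂h/∂y = [(-75)·(+0.11) − (-70)·(+0.18)] / 1675 = +0.002597
|∇h| = √(0.001582² + 0.002597²) = 0.003041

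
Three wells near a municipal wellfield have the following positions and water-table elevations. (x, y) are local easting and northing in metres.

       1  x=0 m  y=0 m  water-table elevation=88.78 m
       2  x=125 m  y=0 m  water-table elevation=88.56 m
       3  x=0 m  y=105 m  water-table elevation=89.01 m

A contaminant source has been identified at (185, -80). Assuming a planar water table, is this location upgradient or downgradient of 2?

downgradient

∂h/∂x = (88.56 − 88.78) / (125 − 0) = -0.001760
∂h/∂y = (89.01 − 88.78) / (105 − 0) = +0.002190
Head at (185, -80) = 88.78 + (-0.001760)·(185) + (+0.002190)·(-80) = 88.28 m.
That is lower than the 88.56 m at 2, so the point is downgradient.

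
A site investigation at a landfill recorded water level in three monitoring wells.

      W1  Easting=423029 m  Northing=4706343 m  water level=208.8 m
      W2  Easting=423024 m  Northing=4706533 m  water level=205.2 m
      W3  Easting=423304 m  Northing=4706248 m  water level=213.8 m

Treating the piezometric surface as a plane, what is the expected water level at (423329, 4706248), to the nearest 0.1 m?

214.1 m

Three-point gradient (reference W1): Δ to W2 = (-5, 190, -3.6), Δ to W3 = (275, -95, +5.0).
∂h/∂x = +0.01174, ∂h/∂y = -0.01864 (det = -51775).
h(423329, 4706248) = 208.8 + (+0.01174)·(300) + (-0.01864)·(-95) = 208.8 +3.523 +1.771 = 214.094 m.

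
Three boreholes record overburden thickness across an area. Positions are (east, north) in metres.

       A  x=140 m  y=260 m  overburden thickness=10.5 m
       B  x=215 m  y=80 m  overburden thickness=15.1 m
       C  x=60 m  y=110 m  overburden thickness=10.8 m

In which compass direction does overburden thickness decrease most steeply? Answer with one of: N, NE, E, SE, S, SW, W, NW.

NW

Taking A as reference: B−A = (75, -180, +4.6); C−A = (-80, -150, +0.3).
Solve a·Δx + b·Δy = Δd: det = 75·(-150) − (-80)·(-180) = -25650.
∂d/∂x = [(+4.6)·(-150) − (+0.3)·(-180)] / -25650 = +0.02480
∂d/∂y = [75·(+0.3) − (-80)·(+4.6)] / -25650 = -0.01522
Steepest decrease is along −∇f = (-0.02480 E, +0.01522 N) → northwest.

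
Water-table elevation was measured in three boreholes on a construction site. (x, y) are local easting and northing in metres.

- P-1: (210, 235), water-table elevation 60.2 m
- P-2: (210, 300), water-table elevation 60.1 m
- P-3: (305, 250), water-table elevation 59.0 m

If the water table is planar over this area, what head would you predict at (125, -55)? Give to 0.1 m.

Differences from P-1: to P-2 (Δx, Δy, Δh) = (0, 65, -0.1); to P-3 = (95, 15, -1.2).
Determinant of the coordinate differences = 0·15 − 95·65 = -6175.
∂h/∂x = [(-0.1)·15 − (-1.2)·65] / -6175 = -0.01239
∂h/∂y = [0·(-1.2) − 95·(-0.1)] / -6175 = -0.001538
h(125, -55) = 60.2 + (-0.01239)·(-85) + (-0.001538)·(-290) = 60.2 +1.053 +0.446 = 61.699 m.

61.7 m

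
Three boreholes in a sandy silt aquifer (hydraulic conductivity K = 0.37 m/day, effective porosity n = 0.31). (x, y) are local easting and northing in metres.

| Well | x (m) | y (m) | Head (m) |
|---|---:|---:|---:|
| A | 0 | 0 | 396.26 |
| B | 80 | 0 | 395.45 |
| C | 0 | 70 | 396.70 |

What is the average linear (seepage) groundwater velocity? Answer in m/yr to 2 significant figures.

5.2 m/yr

∂h/∂x = (395.45 − 396.26) / (80 − 0) = -0.01013
∂h/∂y = (396.70 − 396.26) / (70 − 0) = +0.006286
|∇h| = √(-0.01013² + 0.006286²) = 0.01192
Seepage velocity v = K·i/n = 0.37 × 0.01192 / 0.31 = 0.01423 m/day = 5.198 m/yr.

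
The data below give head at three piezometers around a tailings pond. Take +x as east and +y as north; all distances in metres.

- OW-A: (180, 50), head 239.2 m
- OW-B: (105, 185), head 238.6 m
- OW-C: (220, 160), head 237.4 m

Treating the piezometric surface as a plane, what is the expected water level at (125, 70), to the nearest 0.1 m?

Differences from OW-A: to OW-B (Δx, Δy, Δh) = (-75, 135, -0.6); to OW-C = (40, 110, -1.8).
Determinant of the coordinate differences = (-75)·110 − 40·135 = -13650.
∂h/∂x = [(-0.6)·110 − (-1.8)·135] / -13650 = -0.01297
∂h/∂y = [(-75)·(-1.8) − 40·(-0.6)] / -13650 = -0.01165
h(125, 70) = 239.2 + (-0.01297)·(-55) + (-0.01165)·(20) = 239.2 +0.713 -0.233 = 239.680 m.

239.7 m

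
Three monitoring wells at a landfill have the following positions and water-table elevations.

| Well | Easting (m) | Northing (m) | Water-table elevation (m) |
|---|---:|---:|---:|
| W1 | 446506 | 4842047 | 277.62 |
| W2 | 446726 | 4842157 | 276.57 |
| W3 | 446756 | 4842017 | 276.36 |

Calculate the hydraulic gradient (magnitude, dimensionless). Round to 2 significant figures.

0.0050

Differences from W1: to W2 (Δx, Δy, Δh) = (220, 110, -1.05); to W3 = (250, -30, -1.26).
Determinant of the coordinate differences = 220·(-30) − 250·110 = -34100.
∂h/∂x = [(-1.05)·(-30) − (-1.26)·110] / -34100 = -0.004988
∂h/∂y = [220·(-1.26) − 250·(-1.05)] / -34100 = +0.0004311
|∇h| = √(-0.004988² + 0.0004311²) = 0.005007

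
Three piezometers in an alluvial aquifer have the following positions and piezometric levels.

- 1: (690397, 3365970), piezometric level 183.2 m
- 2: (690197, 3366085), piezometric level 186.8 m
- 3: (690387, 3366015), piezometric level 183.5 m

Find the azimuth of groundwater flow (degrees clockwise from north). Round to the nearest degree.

101°

Taking 1 as reference: 2−1 = (-200, 115, +3.6); 3−1 = (-10, 45, +0.3).
Solve a·Δx + b·Δy = Δh: det = (-200)·45 − (-10)·115 = -7850.
∂h/∂x = [(+3.6)·45 − (+0.3)·115] / -7850 = -0.01624
∂h/∂y = [(-200)·(+0.3) − (-10)·(+3.6)] / -7850 = +0.003057
Flow direction (−∇h) has components (+0.01624 E, -0.003057 N).
Azimuth = atan2(E, N) = atan2(+0.01624, -0.003057) = 100.7° ≈ 101°.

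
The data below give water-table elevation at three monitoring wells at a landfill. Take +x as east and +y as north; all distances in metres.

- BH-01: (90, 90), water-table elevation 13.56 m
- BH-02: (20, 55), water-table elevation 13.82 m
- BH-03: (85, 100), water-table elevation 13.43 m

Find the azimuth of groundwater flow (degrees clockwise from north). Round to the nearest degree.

Differences from BH-01: to BH-02 (Δx, Δy, Δh) = (-70, -35, +0.26); to BH-03 = (-5, 10, -0.13).
Solve a·Δx + b·Δy = Δh: det = (-70)·10 − (-5)·(-35) = -875.
∂h/∂x = [(+0.26)·10 − (-0.13)·(-35)] / -875 = +0.002229
∂h/∂y = [(-70)·(-0.13) − (-5)·(+0.26)] / -875 = -0.01189
Flow direction (−∇h) has components (-0.002229 E, +0.01189 N).
Azimuth = atan2(E, N) = atan2(-0.002229, +0.01189) = 349.4° ≈ 349°.

349°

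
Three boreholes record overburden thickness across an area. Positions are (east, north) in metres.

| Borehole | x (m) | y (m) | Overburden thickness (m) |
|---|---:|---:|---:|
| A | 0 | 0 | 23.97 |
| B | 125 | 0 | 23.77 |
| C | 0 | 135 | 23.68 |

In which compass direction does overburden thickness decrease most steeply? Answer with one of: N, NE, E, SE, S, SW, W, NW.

NE

∂d/∂x = (23.77 − 23.97) / (125 − 0) = -0.001600
∂d/∂y = (23.68 − 23.97) / (135 − 0) = -0.002148
Steepest decrease is along −∇f = (+0.001600 E, +0.002148 N) → northeast.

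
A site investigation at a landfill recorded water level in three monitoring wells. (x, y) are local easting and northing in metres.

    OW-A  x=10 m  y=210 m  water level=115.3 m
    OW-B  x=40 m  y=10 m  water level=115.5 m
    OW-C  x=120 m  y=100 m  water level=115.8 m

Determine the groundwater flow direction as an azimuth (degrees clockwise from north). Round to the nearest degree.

275°

Differences from OW-A: to OW-B (Δx, Δy, Δh) = (30, -200, +0.2); to OW-C = (110, -110, +0.5).
Solve a·Δx + b·Δy = Δh: det = 30·(-110) − 110·(-200) = 18700.
∂h/∂x = [(+0.2)·(-110) − (+0.5)·(-200)] / 18700 = +0.004171
∂h/∂y = [30·(+0.5) − 110·(+0.2)] / 18700 = -0.0003743
Flow direction (−∇h) has components (-0.004171 E, +0.0003743 N).
Azimuth = atan2(E, N) = atan2(-0.004171, +0.0003743) = 275.1° ≈ 275°.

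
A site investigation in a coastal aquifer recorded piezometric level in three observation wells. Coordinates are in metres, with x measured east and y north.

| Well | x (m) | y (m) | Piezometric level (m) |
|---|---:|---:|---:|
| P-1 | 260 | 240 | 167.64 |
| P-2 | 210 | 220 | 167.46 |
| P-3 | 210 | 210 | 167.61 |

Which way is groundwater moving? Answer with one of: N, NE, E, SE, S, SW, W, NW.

With h = a·x + b·y + c and P-1 as origin, the differences give:
  (-50)·a + (-20)·b = -0.18
  (-50)·a + (-30)·b = -0.03
Eliminate b (×(-30) and ×(-20), subtract): 500·a = 4.800 → a = ∂h/∂x = +0.009600
Back-substitute: b = ∂h/∂y = -0.01500.
Flow = −∇h = (-0.009600 east, +0.01500 north), which points northwest.

NW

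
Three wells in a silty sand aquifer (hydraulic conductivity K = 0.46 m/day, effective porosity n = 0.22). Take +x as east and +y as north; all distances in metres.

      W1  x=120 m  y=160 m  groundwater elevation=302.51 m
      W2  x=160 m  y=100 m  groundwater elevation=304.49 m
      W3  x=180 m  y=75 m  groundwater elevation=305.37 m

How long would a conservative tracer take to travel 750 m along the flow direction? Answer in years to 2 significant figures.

36 years

Differences from W1: to W2 (Δx, Δy, Δh) = (40, -60, +1.98); to W3 = (60, -85, +2.86).
Solve a·Δx + b·Δy = Δh: det = 40·(-85) − 60·(-60) = 200.
∂h/∂x = [(+1.98)·(-85) − (+2.86)·(-60)] / 200 = +0.01650
∂h/∂y = [40·(+2.86) − 60·(+1.98)] / 200 = -0.02200
|∇h| = √(0.01650² + -0.02200²) = 0.0275
Seepage velocity v = K·i/n = 0.46 × 0.0275 / 0.22 = 0.0575 m/day.
t = 750 / 0.0575 = 1.304e+04 days = 35.7 years.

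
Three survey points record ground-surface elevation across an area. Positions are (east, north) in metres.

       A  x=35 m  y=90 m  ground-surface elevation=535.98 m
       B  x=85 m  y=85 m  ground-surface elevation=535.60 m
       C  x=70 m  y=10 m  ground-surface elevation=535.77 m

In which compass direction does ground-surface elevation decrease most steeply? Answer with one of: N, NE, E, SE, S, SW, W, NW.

With z = a·x + b·y + c and A as origin, the differences give:
  50·a + (-5)·b = -0.38
  35·a + (-80)·b = -0.21
Eliminate b (×(-80) and ×(-5), subtract): -3825·a = 29.350 → a = ∂z/∂x = -0.007673
Back-substitute: b = ∂z/∂y = -0.0007320.
Steepest decrease is along −∇f = (+0.007673 E, +0.0007320 N) → east.

E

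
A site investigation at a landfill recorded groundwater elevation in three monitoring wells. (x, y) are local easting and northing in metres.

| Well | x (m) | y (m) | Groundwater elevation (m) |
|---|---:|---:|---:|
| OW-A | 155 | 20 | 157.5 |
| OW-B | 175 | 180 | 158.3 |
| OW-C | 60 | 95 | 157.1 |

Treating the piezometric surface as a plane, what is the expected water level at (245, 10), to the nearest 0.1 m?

158.1 m

Differences from OW-A: to OW-B (Δx, Δy, Δh) = (20, 160, +0.8); to OW-C = (-95, 75, -0.4).
Solve a·Δx + b·Δy = Δh: det = 20·75 − (-95)·160 = 16700.
∂h/∂x = [(+0.8)·75 − (-0.4)·160] / 16700 = +0.007425
∂h/∂y = [20·(-0.4) − (-95)·(+0.8)] / 16700 = +0.004072
h(245, 10) = 157.5 + (+0.007425)·(90) + (+0.004072)·(-10) = 157.5 +0.668 -0.041 = 158.128 m.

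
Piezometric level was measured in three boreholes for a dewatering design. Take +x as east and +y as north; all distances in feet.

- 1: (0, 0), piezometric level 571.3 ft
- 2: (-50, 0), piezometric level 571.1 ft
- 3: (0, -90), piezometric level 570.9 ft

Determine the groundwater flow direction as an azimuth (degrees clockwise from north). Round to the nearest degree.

∂h/∂x = (571.1 − 571.3) / (-50 − 0) = +0.004000
∂h/∂y = (570.9 − 571.3) / (-90 − 0) = +0.004444
Flow direction (−∇h) has components (-0.004000 E, -0.004444 N).
Azimuth = atan2(E, N) = atan2(-0.004000, -0.004444) = 222.0° ≈ 222°.

222°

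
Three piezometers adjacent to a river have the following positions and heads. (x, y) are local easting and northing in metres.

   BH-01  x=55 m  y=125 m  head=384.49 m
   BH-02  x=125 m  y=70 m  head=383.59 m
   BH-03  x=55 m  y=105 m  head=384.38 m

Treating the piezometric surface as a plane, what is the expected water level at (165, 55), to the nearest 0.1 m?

383.2 m

Differences from BH-01: to BH-02 (Δx, Δy, Δh) = (70, -55, -0.90); to BH-03 = (0, -20, -0.11).
Determinant of the coordinate differences = 70·(-20) − 0·(-55) = -1400.
∂h/∂x = [(-0.90)·(-20) − (-0.11)·(-55)] / -1400 = -0.008536
∂h/∂y = [70·(-0.11) − 0·(-0.90)] / -1400 = +0.005500
h(165, 55) = 384.49 + (-0.008536)·(110) + (+0.005500)·(-70) = 384.49 -0.939 -0.385 = 383.166 m.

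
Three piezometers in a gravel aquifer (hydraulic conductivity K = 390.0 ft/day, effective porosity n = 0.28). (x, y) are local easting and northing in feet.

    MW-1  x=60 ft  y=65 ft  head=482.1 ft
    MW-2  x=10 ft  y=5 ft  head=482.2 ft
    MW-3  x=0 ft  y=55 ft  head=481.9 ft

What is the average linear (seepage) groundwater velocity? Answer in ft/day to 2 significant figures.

With h = a·x + b·y + c and MW-1 as origin, the differences give:
  (-50)·a + (-60)·b = +0.1
  (-60)·a + (-10)·b = -0.2
Eliminate b (×(-10) and ×(-60), subtract): -3100·a = -13.00 → a = ∂h/∂x = +0.004194
Back-substitute: b = ∂h/∂y = -0.005161.
|∇h| = √(0.004194² + -0.005161²) = 0.00665
Seepage velocity v = K·i/n = 390.0 × 0.00665 / 0.28 = 9.262 ft/day.

9.3 ft/day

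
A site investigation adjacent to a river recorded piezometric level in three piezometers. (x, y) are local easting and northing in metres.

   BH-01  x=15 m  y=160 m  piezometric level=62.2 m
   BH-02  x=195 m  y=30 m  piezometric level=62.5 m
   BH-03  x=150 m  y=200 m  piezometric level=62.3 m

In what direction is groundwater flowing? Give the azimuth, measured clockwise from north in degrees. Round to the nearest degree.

Three-point gradient (reference BH-01): Δ to BH-02 = (180, -130, +0.3), Δ to BH-03 = (135, 40, +0.1).
∂h/∂x = +0.001010, ∂h/∂y = -0.0009091 (det = 24750).
Flow direction (−∇h) has components (-0.001010 E, +0.0009091 N).
Azimuth = atan2(E, N) = atan2(-0.001010, +0.0009091) = 312.0° ≈ 312°.

312°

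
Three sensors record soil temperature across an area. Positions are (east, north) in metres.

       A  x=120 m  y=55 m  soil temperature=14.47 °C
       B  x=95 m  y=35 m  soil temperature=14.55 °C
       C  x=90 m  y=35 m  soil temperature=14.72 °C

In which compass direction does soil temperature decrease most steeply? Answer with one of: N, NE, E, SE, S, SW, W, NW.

With T = a·x + b·y + c and A as origin, the differences give:
  (-25)·a + (-20)·b = +0.08
  (-30)·a + (-20)·b = +0.25
Eliminate b (×(-20) and ×(-20), subtract): -100·a = 3.400 → a = ∂T/∂x = -0.03400
Back-substitute: b = ∂T/∂y = +0.03850.
Steepest decrease is along −∇f = (+0.03400 E, -0.03850 N) → southeast.

SE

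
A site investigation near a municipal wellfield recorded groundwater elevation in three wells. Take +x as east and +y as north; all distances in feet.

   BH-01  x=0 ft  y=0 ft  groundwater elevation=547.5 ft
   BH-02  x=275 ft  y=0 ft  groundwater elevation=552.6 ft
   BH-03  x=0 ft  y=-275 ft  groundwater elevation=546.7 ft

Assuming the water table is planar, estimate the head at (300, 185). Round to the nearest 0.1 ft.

∂h/∂x = (552.6 − 547.5) / (275 − 0) = +0.01855
∂h/∂y = (546.7 − 547.5) / (-275 − 0) = +0.002909
h(300, 185) = 547.5 + (+0.01855)·(300) + (+0.002909)·(185) = 547.5 +5.564 +0.538 = 553.602 ft.

553.6 ft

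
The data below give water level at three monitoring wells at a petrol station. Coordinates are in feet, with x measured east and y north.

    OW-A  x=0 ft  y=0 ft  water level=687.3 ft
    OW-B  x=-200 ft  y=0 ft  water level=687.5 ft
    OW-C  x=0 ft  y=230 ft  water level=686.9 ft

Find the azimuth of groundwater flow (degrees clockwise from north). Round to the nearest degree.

030°

∂h/∂x = (687.5 − 687.3) / (-200 − 0) = -0.001000
∂h/∂y = (686.9 − 687.3) / (230 − 0) = -0.001739
Flow direction (−∇h) has components (+0.001000 E, +0.001739 N).
Azimuth = atan2(E, N) = atan2(+0.001000, +0.001739) = 29.9° ≈ 030°.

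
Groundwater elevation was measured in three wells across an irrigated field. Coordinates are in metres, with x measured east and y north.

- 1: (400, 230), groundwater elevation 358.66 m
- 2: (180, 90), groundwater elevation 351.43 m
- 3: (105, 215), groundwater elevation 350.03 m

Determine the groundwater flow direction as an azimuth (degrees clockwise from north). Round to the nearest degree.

With h = a·x + b·y + c and 1 as origin, the differences give:
  (-220)·a + (-140)·b = -7.23
  (-295)·a + (-15)·b = -8.63
Eliminate b (×(-15) and ×(-140), subtract): -38000·a = -1099.750 → a = ∂h/∂x = +0.02894
Back-substitute: b = ∂h/∂y = +0.006164.
Flow direction (−∇h) has components (-0.02894 E, -0.006164 N).
Azimuth = atan2(E, N) = atan2(-0.02894, -0.006164) = 258.0° ≈ 258°.

258°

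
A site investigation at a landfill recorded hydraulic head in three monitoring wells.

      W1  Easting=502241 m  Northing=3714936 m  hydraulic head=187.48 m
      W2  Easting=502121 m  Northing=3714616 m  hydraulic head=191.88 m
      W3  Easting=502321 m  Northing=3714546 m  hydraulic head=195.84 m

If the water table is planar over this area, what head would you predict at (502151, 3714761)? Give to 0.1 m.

With h = a·x + b·y + c and W1 as origin, the differences give:
  (-120)·a + (-320)·b = +4.40
  80·a + (-390)·b = +8.36
Eliminate b (×(-390) and ×(-320), subtract): 72400·a = 959.200 → a = ∂h/∂x = +0.01325
Back-substitute: b = ∂h/∂y = -0.01872.
h(502151, 3714761) = 187.48 + (+0.01325)·(-90) + (-0.01872)·(-175) = 187.48 -1.192 +3.276 = 189.563 m.

189.6 m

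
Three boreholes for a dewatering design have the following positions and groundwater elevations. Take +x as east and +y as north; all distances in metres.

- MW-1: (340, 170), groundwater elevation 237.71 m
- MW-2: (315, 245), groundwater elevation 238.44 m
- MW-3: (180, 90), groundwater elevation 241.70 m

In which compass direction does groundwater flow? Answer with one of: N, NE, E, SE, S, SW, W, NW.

Differences from MW-1: to MW-2 (Δx, Δy, Δh) = (-25, 75, +0.73); to MW-3 = (-160, -80, +3.99).
Solve a·Δx + b·Δy = Δh: det = (-25)·(-80) − (-160)·75 = 14000.
∂h/∂x = [(+0.73)·(-80) − (+3.99)·75] / 14000 = -0.02555
∂h/∂y = [(-25)·(+3.99) − (-160)·(+0.73)] / 14000 = +0.001218
Flow = −∇h = (+0.02555 east, -0.001218 north), which points east.

E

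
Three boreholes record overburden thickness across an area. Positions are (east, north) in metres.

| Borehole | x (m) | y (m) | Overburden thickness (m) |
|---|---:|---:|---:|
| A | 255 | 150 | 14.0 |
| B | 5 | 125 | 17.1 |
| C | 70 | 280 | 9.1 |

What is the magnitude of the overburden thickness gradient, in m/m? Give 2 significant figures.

0.049 m/m

With d = a·x + b·y + c and A as origin, the differences give:
  (-250)·a + (-25)·b = +3.1
  (-185)·a + 130·b = -4.9
Eliminate b (×130 and ×(-25), subtract): -37125·a = 280.50 → a = ∂d/∂x = -0.007556
Back-substitute: b = ∂d/∂y = -0.04844.
|∇f| = √(-0.007556² + -0.04844²) = 0.04903 m/m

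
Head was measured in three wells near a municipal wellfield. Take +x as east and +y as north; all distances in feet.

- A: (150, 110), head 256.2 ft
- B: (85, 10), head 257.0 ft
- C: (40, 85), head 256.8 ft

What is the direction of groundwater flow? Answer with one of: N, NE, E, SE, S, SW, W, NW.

NE

Three-point gradient (reference A): Δ to B = (-65, -100, +0.8), Δ to C = (-110, -25, +0.6).
∂h/∂x = -0.004267, ∂h/∂y = -0.005227 (det = -9375).
Flow = −∇h = (+0.004267 east, +0.005227 north), which points northeast.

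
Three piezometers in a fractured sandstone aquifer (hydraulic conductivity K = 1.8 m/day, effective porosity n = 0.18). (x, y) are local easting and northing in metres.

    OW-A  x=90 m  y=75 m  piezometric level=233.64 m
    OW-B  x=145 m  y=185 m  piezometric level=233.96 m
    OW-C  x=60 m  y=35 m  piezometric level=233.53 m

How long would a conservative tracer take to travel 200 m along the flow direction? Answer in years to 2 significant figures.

17 years

Taking OW-A as reference: OW-B−OW-A = (55, 110, +0.32); OW-C−OW-A = (-30, -40, -0.11).
Solve a·Δx + b·Δy = Δh: det = 55·(-40) − (-30)·110 = 1100.
∂h/∂x = [(+0.32)·(-40) − (-0.11)·110] / 1100 = -0.0006364
∂h/∂y = [55·(-0.11) − (-30)·(+0.32)] / 1100 = +0.003227
|∇h| = √(-0.0006364² + 0.003227²) = 0.003289
Seepage velocity v = K·i/n = 1.8 × 0.003289 / 0.18 = 0.03289 m/day.
t = 200 / 0.03289 = 6081 days = 16.6 years.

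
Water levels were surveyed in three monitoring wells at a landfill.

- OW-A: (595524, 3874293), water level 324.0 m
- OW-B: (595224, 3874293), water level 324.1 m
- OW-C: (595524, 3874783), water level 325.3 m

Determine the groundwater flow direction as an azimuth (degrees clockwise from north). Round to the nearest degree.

173°

∂h/∂x = (324.1 − 324.0) / (595224 − 595524) = -0.0003333
∂h/∂y = (325.3 − 324.0) / (3874783 − 3874293) = +0.002653
Flow direction (−∇h) has components (+0.0003333 E, -0.002653 N).
Azimuth = atan2(E, N) = atan2(+0.0003333, -0.002653) = 172.8° ≈ 173°.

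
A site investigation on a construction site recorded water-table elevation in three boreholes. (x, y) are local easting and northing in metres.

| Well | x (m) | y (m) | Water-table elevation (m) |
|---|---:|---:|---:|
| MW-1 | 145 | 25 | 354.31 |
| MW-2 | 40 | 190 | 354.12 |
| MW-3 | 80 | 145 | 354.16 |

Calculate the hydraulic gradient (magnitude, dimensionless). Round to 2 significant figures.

0.0021

With h = a·x + b·y + c and MW-1 as origin, the differences give:
  (-105)·a + 165·b = -0.19
  (-65)·a + 120·b = -0.15
Eliminate b (×120 and ×165, subtract): -1875·a = 1.950 → a = ∂h/∂x = -0.001040
Back-substitute: b = ∂h/∂y = -0.001813.
|∇h| = √(-0.001040² + -0.001813²) = 0.00209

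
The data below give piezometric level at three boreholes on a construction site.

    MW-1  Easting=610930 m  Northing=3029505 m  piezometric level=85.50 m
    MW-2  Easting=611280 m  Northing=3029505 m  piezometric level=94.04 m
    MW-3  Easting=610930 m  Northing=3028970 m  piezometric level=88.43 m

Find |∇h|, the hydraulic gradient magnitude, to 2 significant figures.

0.025

∂h/∂x = (94.04 − 85.50) / (611280 − 610930) = +0.02440
∂h/∂y = (88.43 − 85.50) / (3028970 − 3029505) = -0.005477
|∇h| = √(0.02440² + -0.005477²) = 0.02501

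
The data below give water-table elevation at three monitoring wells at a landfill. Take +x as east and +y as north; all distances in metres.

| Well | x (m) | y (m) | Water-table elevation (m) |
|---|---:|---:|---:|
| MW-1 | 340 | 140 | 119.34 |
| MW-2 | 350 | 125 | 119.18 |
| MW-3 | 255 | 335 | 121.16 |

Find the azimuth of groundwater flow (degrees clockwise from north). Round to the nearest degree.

140°

With h = a·x + b·y + c and MW-1 as origin, the differences give:
  10·a + (-15)·b = -0.16
  (-85)·a + 195·b = +1.82
Eliminate b (×195 and ×(-15), subtract): 675·a = -3.900 → a = ∂h/∂x = -0.005778
Back-substitute: b = ∂h/∂y = +0.006815.
Flow direction (−∇h) has components (+0.005778 E, -0.006815 N).
Azimuth = atan2(E, N) = atan2(+0.005778, -0.006815) = 139.7° ≈ 140°.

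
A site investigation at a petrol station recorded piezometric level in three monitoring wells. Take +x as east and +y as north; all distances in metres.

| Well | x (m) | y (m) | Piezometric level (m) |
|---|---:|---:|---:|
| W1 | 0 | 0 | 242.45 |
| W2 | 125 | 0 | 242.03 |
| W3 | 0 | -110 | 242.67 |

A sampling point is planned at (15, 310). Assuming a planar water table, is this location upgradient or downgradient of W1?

∂h/∂x = (242.03 − 242.45) / (125 − 0) = -0.003360
∂h/∂y = (242.67 − 242.45) / (-110 − 0) = -0.002000
Head at (15, 310) = 242.45 + (-0.003360)·(15) + (-0.002000)·(310) = 241.78 m.
That is lower than the 242.45 m at W1, so the point is downgradient.

downgradient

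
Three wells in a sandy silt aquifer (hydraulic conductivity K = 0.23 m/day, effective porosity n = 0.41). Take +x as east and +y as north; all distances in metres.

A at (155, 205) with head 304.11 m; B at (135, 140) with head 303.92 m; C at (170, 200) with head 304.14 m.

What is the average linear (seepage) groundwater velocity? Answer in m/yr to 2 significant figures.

With h = a·x + b·y + c and A as origin, the differences give:
  (-20)·a + (-65)·b = -0.19
  15·a + (-5)·b = +0.03
Eliminate b (×(-5) and ×(-65), subtract): 1075·a = 2.900 → a = ∂h/∂x = +0.002698
Back-substitute: b = ∂h/∂y = +0.002093.
|∇h| = √(0.002698² + 0.002093²) = 0.003415
Seepage velocity v = K·i/n = 0.23 × 0.003415 / 0.41 = 0.001916 m/day = 0.6998 m/yr.

0.70 m/yr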